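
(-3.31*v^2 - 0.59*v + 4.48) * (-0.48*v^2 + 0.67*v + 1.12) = 1.5888*v^4 - 1.9345*v^3 - 6.2529*v^2 + 2.3408*v + 5.0176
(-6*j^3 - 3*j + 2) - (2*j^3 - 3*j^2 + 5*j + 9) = -8*j^3 + 3*j^2 - 8*j - 7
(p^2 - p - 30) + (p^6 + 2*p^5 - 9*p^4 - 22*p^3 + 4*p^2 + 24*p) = p^6 + 2*p^5 - 9*p^4 - 22*p^3 + 5*p^2 + 23*p - 30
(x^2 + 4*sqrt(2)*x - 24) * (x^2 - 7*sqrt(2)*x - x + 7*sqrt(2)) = x^4 - 3*sqrt(2)*x^3 - x^3 - 80*x^2 + 3*sqrt(2)*x^2 + 80*x + 168*sqrt(2)*x - 168*sqrt(2)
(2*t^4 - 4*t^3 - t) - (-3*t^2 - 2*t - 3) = 2*t^4 - 4*t^3 + 3*t^2 + t + 3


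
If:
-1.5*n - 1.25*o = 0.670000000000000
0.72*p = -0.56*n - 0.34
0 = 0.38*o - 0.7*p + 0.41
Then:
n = -6.07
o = 6.75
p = 4.25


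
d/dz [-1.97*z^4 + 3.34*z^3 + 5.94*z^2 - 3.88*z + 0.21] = -7.88*z^3 + 10.02*z^2 + 11.88*z - 3.88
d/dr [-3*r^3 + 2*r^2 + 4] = r*(4 - 9*r)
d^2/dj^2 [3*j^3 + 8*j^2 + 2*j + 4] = 18*j + 16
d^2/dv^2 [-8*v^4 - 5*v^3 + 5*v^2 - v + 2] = -96*v^2 - 30*v + 10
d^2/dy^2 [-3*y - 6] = 0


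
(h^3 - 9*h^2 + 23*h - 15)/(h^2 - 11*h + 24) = (h^2 - 6*h + 5)/(h - 8)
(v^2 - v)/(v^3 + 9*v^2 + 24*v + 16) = v*(v - 1)/(v^3 + 9*v^2 + 24*v + 16)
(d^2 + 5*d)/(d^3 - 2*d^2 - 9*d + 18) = d*(d + 5)/(d^3 - 2*d^2 - 9*d + 18)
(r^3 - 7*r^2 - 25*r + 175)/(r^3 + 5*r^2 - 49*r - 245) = (r - 5)/(r + 7)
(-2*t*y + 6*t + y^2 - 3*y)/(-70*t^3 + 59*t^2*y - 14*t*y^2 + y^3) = (y - 3)/(35*t^2 - 12*t*y + y^2)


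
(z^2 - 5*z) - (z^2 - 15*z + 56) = 10*z - 56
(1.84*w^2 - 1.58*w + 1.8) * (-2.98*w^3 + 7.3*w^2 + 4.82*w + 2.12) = -5.4832*w^5 + 18.1404*w^4 - 8.0292*w^3 + 9.4252*w^2 + 5.3264*w + 3.816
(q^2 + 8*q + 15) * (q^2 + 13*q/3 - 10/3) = q^4 + 37*q^3/3 + 139*q^2/3 + 115*q/3 - 50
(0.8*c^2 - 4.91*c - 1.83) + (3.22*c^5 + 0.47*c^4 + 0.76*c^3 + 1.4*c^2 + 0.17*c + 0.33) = 3.22*c^5 + 0.47*c^4 + 0.76*c^3 + 2.2*c^2 - 4.74*c - 1.5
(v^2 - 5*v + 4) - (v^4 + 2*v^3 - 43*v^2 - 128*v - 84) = -v^4 - 2*v^3 + 44*v^2 + 123*v + 88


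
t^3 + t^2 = t^2*(t + 1)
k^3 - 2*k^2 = k^2*(k - 2)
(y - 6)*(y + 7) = y^2 + y - 42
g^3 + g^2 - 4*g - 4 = (g - 2)*(g + 1)*(g + 2)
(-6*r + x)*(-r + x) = 6*r^2 - 7*r*x + x^2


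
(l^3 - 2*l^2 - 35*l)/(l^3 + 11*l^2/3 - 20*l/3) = 3*(l - 7)/(3*l - 4)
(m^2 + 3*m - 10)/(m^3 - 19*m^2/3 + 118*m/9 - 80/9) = 9*(m + 5)/(9*m^2 - 39*m + 40)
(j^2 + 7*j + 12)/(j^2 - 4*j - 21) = (j + 4)/(j - 7)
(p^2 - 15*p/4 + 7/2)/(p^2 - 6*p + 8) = (p - 7/4)/(p - 4)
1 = 1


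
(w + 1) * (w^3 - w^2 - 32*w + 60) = w^4 - 33*w^2 + 28*w + 60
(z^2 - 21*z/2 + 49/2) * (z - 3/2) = z^3 - 12*z^2 + 161*z/4 - 147/4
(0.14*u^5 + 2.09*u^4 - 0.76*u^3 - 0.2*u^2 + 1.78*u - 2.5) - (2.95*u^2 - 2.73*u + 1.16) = 0.14*u^5 + 2.09*u^4 - 0.76*u^3 - 3.15*u^2 + 4.51*u - 3.66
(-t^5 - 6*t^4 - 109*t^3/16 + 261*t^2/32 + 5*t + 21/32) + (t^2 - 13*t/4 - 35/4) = -t^5 - 6*t^4 - 109*t^3/16 + 293*t^2/32 + 7*t/4 - 259/32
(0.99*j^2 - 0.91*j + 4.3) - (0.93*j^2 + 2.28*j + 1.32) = 0.0599999999999999*j^2 - 3.19*j + 2.98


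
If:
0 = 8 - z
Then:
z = 8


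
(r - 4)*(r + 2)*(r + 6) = r^3 + 4*r^2 - 20*r - 48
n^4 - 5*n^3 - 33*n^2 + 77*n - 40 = (n - 8)*(n - 1)^2*(n + 5)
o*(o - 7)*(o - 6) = o^3 - 13*o^2 + 42*o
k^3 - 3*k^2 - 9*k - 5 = (k - 5)*(k + 1)^2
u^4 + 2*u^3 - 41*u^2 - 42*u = u*(u - 6)*(u + 1)*(u + 7)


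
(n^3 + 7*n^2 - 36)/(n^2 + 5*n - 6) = (n^2 + n - 6)/(n - 1)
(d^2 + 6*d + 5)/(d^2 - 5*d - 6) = (d + 5)/(d - 6)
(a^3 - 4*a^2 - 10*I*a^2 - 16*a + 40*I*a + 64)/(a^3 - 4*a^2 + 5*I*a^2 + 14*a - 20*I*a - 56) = (a - 8*I)/(a + 7*I)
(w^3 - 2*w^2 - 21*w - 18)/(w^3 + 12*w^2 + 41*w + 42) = (w^2 - 5*w - 6)/(w^2 + 9*w + 14)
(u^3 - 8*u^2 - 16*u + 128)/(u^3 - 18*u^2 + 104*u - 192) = (u + 4)/(u - 6)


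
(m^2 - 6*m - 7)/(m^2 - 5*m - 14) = (m + 1)/(m + 2)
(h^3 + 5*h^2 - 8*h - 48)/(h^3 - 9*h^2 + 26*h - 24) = (h^2 + 8*h + 16)/(h^2 - 6*h + 8)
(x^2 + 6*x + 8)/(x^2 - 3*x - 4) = (x^2 + 6*x + 8)/(x^2 - 3*x - 4)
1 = 1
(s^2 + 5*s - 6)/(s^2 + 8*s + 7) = (s^2 + 5*s - 6)/(s^2 + 8*s + 7)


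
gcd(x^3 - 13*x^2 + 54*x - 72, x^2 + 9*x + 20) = 1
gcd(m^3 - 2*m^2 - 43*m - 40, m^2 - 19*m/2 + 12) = m - 8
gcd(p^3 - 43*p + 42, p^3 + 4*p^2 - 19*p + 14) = p^2 + 6*p - 7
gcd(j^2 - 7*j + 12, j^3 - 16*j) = j - 4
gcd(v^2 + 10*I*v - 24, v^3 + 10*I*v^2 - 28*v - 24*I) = v + 6*I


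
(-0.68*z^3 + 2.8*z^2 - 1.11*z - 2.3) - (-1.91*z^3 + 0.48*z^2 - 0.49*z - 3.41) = 1.23*z^3 + 2.32*z^2 - 0.62*z + 1.11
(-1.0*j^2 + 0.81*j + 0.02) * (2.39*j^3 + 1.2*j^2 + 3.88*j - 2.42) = -2.39*j^5 + 0.7359*j^4 - 2.8602*j^3 + 5.5868*j^2 - 1.8826*j - 0.0484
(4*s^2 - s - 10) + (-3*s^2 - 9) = s^2 - s - 19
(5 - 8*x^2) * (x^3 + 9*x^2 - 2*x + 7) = -8*x^5 - 72*x^4 + 21*x^3 - 11*x^2 - 10*x + 35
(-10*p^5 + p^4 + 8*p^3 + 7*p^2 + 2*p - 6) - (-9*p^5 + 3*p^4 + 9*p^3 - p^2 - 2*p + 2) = -p^5 - 2*p^4 - p^3 + 8*p^2 + 4*p - 8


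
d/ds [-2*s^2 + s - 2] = 1 - 4*s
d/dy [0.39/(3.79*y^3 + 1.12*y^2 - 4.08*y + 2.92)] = (-4.4343*y^2 - 0.8736*y + 1.5912)/(3.79*y^3 + 1.12*y^2 - 4.08*y + 2.92)^2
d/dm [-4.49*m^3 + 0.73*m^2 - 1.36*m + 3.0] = -13.47*m^2 + 1.46*m - 1.36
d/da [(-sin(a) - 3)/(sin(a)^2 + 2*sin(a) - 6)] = (sin(a)^2 + 6*sin(a) + 12)*cos(a)/(sin(a)^2 + 2*sin(a) - 6)^2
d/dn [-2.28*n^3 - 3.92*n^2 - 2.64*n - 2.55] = -6.84*n^2 - 7.84*n - 2.64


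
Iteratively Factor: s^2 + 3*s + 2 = (s + 1)*(s + 2)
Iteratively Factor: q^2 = (q)*(q)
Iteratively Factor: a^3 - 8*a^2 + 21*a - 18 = (a - 2)*(a^2 - 6*a + 9) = (a - 3)*(a - 2)*(a - 3)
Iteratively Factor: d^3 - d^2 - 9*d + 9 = (d - 3)*(d^2 + 2*d - 3) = (d - 3)*(d + 3)*(d - 1)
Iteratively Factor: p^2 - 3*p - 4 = (p + 1)*(p - 4)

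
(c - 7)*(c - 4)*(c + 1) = c^3 - 10*c^2 + 17*c + 28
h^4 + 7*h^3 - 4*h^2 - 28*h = h*(h - 2)*(h + 2)*(h + 7)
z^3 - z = z*(z - 1)*(z + 1)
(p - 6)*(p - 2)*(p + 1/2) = p^3 - 15*p^2/2 + 8*p + 6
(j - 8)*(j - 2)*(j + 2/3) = j^3 - 28*j^2/3 + 28*j/3 + 32/3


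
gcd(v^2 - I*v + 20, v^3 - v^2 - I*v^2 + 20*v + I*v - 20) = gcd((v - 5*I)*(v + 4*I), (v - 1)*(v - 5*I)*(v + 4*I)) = v^2 - I*v + 20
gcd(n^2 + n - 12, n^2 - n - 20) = n + 4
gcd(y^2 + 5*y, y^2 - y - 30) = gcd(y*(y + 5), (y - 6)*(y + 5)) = y + 5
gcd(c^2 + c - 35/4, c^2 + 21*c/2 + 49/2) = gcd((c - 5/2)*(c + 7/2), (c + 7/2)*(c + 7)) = c + 7/2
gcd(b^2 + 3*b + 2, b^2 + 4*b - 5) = 1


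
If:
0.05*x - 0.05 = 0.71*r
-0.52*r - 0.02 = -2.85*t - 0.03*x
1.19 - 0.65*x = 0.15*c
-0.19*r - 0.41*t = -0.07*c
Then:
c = 0.14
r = 0.06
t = -0.00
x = 1.80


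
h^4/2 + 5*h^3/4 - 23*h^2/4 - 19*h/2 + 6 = (h/2 + 1)*(h - 3)*(h - 1/2)*(h + 4)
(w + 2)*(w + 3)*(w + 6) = w^3 + 11*w^2 + 36*w + 36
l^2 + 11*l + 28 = (l + 4)*(l + 7)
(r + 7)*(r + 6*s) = r^2 + 6*r*s + 7*r + 42*s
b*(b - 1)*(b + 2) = b^3 + b^2 - 2*b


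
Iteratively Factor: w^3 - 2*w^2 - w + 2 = (w + 1)*(w^2 - 3*w + 2) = (w - 2)*(w + 1)*(w - 1)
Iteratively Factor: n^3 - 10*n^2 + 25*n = (n - 5)*(n^2 - 5*n) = n*(n - 5)*(n - 5)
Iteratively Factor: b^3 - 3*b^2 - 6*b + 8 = (b - 1)*(b^2 - 2*b - 8) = (b - 4)*(b - 1)*(b + 2)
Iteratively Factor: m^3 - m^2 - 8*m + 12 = (m - 2)*(m^2 + m - 6) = (m - 2)*(m + 3)*(m - 2)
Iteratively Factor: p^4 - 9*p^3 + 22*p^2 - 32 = (p - 4)*(p^3 - 5*p^2 + 2*p + 8) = (p - 4)^2*(p^2 - p - 2) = (p - 4)^2*(p + 1)*(p - 2)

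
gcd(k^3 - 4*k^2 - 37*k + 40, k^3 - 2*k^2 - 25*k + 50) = k + 5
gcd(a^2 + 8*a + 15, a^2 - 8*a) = 1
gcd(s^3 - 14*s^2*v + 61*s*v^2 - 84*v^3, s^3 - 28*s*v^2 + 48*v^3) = s - 4*v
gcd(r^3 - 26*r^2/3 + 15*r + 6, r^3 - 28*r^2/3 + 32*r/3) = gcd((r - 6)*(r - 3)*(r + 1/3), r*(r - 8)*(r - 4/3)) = 1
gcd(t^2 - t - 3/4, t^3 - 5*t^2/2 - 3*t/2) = t + 1/2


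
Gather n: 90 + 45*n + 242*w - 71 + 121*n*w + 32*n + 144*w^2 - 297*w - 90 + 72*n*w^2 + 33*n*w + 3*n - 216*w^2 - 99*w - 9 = n*(72*w^2 + 154*w + 80) - 72*w^2 - 154*w - 80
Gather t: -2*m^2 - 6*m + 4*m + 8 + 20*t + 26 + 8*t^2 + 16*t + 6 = -2*m^2 - 2*m + 8*t^2 + 36*t + 40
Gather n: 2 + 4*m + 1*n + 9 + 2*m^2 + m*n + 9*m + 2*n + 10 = 2*m^2 + 13*m + n*(m + 3) + 21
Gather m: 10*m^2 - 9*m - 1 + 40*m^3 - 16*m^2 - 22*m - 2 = 40*m^3 - 6*m^2 - 31*m - 3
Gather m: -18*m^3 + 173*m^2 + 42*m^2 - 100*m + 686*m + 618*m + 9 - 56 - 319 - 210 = -18*m^3 + 215*m^2 + 1204*m - 576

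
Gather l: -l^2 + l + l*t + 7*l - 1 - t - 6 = -l^2 + l*(t + 8) - t - 7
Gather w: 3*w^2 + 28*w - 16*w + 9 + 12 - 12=3*w^2 + 12*w + 9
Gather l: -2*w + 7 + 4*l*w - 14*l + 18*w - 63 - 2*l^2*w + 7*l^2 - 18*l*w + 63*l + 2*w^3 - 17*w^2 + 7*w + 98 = l^2*(7 - 2*w) + l*(49 - 14*w) + 2*w^3 - 17*w^2 + 23*w + 42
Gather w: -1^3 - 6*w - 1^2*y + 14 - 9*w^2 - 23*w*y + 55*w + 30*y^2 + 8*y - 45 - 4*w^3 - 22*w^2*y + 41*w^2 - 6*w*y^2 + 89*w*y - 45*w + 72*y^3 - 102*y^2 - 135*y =-4*w^3 + w^2*(32 - 22*y) + w*(-6*y^2 + 66*y + 4) + 72*y^3 - 72*y^2 - 128*y - 32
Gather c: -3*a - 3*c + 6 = -3*a - 3*c + 6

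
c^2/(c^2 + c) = c/(c + 1)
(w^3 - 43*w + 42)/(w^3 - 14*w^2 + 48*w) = (w^2 + 6*w - 7)/(w*(w - 8))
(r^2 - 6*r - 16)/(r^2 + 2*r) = (r - 8)/r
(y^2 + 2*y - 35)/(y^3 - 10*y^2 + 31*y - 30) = (y + 7)/(y^2 - 5*y + 6)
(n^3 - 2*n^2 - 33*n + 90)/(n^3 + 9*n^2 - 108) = (n - 5)/(n + 6)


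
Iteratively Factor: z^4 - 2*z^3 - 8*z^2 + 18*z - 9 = (z - 1)*(z^3 - z^2 - 9*z + 9) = (z - 3)*(z - 1)*(z^2 + 2*z - 3) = (z - 3)*(z - 1)*(z + 3)*(z - 1)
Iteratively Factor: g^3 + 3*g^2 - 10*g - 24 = (g + 4)*(g^2 - g - 6) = (g - 3)*(g + 4)*(g + 2)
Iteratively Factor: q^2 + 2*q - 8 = (q + 4)*(q - 2)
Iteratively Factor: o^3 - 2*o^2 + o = (o - 1)*(o^2 - o) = (o - 1)^2*(o)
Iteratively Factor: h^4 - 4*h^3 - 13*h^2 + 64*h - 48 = (h - 3)*(h^3 - h^2 - 16*h + 16) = (h - 3)*(h - 1)*(h^2 - 16) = (h - 4)*(h - 3)*(h - 1)*(h + 4)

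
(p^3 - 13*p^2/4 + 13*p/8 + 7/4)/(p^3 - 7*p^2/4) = 1 - 3/(2*p) - 1/p^2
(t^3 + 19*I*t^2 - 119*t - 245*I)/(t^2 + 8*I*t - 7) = (t^2 + 12*I*t - 35)/(t + I)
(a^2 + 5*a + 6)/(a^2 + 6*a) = (a^2 + 5*a + 6)/(a*(a + 6))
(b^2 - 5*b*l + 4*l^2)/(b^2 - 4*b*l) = (b - l)/b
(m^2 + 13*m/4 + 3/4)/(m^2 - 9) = (m + 1/4)/(m - 3)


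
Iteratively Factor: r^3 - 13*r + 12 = (r + 4)*(r^2 - 4*r + 3) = (r - 3)*(r + 4)*(r - 1)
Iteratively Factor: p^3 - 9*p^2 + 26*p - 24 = (p - 3)*(p^2 - 6*p + 8) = (p - 4)*(p - 3)*(p - 2)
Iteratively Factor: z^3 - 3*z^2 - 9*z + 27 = (z + 3)*(z^2 - 6*z + 9) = (z - 3)*(z + 3)*(z - 3)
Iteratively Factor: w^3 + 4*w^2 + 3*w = (w + 1)*(w^2 + 3*w) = (w + 1)*(w + 3)*(w)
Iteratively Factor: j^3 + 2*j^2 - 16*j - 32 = (j + 2)*(j^2 - 16) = (j - 4)*(j + 2)*(j + 4)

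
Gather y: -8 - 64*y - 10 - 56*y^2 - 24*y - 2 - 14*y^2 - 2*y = -70*y^2 - 90*y - 20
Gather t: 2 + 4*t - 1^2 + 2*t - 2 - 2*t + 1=4*t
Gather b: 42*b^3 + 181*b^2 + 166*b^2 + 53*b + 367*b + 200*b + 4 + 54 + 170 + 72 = 42*b^3 + 347*b^2 + 620*b + 300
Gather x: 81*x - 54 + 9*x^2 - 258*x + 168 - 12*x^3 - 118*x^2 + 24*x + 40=-12*x^3 - 109*x^2 - 153*x + 154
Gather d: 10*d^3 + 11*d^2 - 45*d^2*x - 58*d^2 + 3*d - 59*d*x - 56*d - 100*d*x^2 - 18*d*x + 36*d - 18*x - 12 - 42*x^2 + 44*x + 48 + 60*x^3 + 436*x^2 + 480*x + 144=10*d^3 + d^2*(-45*x - 47) + d*(-100*x^2 - 77*x - 17) + 60*x^3 + 394*x^2 + 506*x + 180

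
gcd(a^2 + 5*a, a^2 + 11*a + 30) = a + 5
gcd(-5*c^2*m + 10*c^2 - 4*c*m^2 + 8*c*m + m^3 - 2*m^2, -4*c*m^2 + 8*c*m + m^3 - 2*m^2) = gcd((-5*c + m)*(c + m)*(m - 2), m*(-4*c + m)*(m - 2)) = m - 2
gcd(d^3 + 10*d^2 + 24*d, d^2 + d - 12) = d + 4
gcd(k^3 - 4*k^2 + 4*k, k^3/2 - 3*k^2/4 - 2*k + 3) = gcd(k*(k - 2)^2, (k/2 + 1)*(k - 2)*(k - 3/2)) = k - 2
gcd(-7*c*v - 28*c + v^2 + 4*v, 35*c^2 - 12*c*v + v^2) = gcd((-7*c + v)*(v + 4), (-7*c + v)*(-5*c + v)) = -7*c + v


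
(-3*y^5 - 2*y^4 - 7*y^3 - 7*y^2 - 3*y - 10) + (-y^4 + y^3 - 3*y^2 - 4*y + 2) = -3*y^5 - 3*y^4 - 6*y^3 - 10*y^2 - 7*y - 8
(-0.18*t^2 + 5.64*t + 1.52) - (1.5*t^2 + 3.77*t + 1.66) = -1.68*t^2 + 1.87*t - 0.14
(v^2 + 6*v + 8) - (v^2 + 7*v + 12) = -v - 4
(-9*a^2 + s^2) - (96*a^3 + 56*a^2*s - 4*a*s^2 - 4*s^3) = -96*a^3 - 56*a^2*s - 9*a^2 + 4*a*s^2 + 4*s^3 + s^2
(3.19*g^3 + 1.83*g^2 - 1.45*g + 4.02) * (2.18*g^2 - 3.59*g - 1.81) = 6.9542*g^5 - 7.4627*g^4 - 15.5046*g^3 + 10.6568*g^2 - 11.8073*g - 7.2762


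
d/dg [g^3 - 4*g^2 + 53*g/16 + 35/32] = 3*g^2 - 8*g + 53/16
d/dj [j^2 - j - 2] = 2*j - 1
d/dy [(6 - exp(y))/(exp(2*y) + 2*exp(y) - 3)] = (2*(exp(y) - 6)*(exp(y) + 1) - exp(2*y) - 2*exp(y) + 3)*exp(y)/(exp(2*y) + 2*exp(y) - 3)^2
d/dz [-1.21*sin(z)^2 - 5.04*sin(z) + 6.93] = -(2.42*sin(z) + 5.04)*cos(z)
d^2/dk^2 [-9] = 0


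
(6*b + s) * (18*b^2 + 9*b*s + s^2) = 108*b^3 + 72*b^2*s + 15*b*s^2 + s^3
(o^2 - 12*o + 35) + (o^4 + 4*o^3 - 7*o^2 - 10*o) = o^4 + 4*o^3 - 6*o^2 - 22*o + 35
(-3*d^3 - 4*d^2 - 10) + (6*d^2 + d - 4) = -3*d^3 + 2*d^2 + d - 14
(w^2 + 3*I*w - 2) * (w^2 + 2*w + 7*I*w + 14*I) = w^4 + 2*w^3 + 10*I*w^3 - 23*w^2 + 20*I*w^2 - 46*w - 14*I*w - 28*I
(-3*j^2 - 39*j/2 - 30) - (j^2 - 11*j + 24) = -4*j^2 - 17*j/2 - 54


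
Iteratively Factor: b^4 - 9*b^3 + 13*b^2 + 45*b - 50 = (b - 1)*(b^3 - 8*b^2 + 5*b + 50) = (b - 1)*(b + 2)*(b^2 - 10*b + 25) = (b - 5)*(b - 1)*(b + 2)*(b - 5)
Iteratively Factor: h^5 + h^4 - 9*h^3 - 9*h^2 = (h)*(h^4 + h^3 - 9*h^2 - 9*h) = h*(h - 3)*(h^3 + 4*h^2 + 3*h) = h^2*(h - 3)*(h^2 + 4*h + 3) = h^2*(h - 3)*(h + 3)*(h + 1)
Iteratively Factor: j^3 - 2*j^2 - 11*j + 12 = (j + 3)*(j^2 - 5*j + 4) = (j - 1)*(j + 3)*(j - 4)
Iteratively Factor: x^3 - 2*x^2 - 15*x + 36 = (x - 3)*(x^2 + x - 12) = (x - 3)^2*(x + 4)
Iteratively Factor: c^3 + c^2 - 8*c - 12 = (c + 2)*(c^2 - c - 6) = (c + 2)^2*(c - 3)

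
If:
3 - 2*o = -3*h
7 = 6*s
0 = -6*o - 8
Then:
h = -17/9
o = -4/3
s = 7/6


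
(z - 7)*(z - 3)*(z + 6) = z^3 - 4*z^2 - 39*z + 126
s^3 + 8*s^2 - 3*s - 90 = (s - 3)*(s + 5)*(s + 6)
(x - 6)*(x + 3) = x^2 - 3*x - 18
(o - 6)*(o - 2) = o^2 - 8*o + 12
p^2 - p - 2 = (p - 2)*(p + 1)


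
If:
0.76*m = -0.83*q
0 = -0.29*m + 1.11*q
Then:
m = 0.00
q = 0.00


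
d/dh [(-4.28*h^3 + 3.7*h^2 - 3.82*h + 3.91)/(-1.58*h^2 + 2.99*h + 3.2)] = (6.7624*h^4 - 25.5944*h^3 - 36.0606*h^2 + 36.0356*h - 23.9149)/(2.4964*h^4 - 9.4484*h^3 - 1.1719*h^2 + 19.136*h + 10.24)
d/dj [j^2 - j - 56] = 2*j - 1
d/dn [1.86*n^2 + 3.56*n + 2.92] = 3.72*n + 3.56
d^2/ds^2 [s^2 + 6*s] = 2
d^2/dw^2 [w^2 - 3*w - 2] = 2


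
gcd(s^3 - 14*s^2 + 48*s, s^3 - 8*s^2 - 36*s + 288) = s^2 - 14*s + 48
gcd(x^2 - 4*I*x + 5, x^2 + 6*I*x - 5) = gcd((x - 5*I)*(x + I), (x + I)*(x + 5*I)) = x + I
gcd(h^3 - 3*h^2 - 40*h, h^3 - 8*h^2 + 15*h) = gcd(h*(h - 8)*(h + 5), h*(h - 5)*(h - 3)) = h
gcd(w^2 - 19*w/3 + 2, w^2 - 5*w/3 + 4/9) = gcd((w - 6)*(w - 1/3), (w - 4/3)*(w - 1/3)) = w - 1/3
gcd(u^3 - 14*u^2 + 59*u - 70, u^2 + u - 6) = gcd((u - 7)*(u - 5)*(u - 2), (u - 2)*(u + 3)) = u - 2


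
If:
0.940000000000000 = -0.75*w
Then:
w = -1.25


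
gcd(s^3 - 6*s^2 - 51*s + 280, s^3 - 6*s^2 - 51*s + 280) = s^3 - 6*s^2 - 51*s + 280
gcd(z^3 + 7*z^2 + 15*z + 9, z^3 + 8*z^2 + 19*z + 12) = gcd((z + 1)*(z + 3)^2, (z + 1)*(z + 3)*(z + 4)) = z^2 + 4*z + 3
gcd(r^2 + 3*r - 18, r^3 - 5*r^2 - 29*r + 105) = r - 3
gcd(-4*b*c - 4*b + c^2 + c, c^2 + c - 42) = 1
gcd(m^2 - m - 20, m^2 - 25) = m - 5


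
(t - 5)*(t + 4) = t^2 - t - 20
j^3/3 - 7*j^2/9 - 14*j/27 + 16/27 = (j/3 + 1/3)*(j - 8/3)*(j - 2/3)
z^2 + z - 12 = (z - 3)*(z + 4)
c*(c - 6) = c^2 - 6*c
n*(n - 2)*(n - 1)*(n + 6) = n^4 + 3*n^3 - 16*n^2 + 12*n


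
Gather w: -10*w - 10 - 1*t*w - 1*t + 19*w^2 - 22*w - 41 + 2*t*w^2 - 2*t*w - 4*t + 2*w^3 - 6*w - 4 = -5*t + 2*w^3 + w^2*(2*t + 19) + w*(-3*t - 38) - 55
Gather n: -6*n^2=-6*n^2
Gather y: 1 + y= y + 1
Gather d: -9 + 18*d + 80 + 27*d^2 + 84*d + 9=27*d^2 + 102*d + 80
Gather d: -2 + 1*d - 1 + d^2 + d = d^2 + 2*d - 3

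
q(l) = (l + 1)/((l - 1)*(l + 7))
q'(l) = -(l + 1)/((l - 1)*(l + 7)^2) + 1/((l - 1)*(l + 7)) - (l + 1)/((l - 1)^2*(l + 7))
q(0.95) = -4.91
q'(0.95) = -100.01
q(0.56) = -0.47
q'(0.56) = -1.30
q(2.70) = 0.22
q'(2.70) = -0.09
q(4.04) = 0.15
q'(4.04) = -0.03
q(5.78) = 0.11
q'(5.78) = -0.02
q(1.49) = 0.60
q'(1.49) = -1.05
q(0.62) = -0.56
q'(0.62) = -1.74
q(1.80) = 0.40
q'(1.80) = -0.40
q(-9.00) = -0.40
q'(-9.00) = -0.19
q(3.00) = 0.20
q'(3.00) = -0.07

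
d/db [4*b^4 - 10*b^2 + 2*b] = 16*b^3 - 20*b + 2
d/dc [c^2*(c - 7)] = c*(3*c - 14)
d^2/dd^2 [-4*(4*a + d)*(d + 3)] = -8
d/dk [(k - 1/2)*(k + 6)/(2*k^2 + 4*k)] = (-7*k^2 + 12*k + 12)/(4*k^2*(k^2 + 4*k + 4))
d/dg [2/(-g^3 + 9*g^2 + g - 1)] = 2*(3*g^2 - 18*g - 1)/(g^3 - 9*g^2 - g + 1)^2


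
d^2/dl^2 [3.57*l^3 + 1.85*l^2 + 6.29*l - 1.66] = 21.42*l + 3.7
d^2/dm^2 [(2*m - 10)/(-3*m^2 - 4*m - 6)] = 4*(-4*(m - 5)*(3*m + 2)^2 + (9*m - 11)*(3*m^2 + 4*m + 6))/(3*m^2 + 4*m + 6)^3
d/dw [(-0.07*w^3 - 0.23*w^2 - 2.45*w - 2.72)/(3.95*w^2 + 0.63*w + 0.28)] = (-0.2765*w^4 - 0.0882000000000001*w^3 + 9.4738*w^2 + 21.3592*w + 1.0276)/(15.6025*w^4 + 4.977*w^3 + 2.6089*w^2 + 0.3528*w + 0.0784)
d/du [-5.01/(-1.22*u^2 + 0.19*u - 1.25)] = (0.9519 - 12.2244*u)/(1.22*u^2 - 0.19*u + 1.25)^2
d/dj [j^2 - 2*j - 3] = 2*j - 2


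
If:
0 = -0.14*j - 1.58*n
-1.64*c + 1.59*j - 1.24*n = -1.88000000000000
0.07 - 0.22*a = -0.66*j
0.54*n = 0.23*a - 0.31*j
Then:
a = -0.19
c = 0.97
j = -0.17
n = 0.02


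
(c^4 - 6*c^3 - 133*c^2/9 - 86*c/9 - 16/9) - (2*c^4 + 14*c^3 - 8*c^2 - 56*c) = -c^4 - 20*c^3 - 61*c^2/9 + 418*c/9 - 16/9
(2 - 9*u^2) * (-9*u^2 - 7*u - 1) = 81*u^4 + 63*u^3 - 9*u^2 - 14*u - 2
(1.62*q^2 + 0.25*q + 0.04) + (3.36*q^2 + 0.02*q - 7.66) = 4.98*q^2 + 0.27*q - 7.62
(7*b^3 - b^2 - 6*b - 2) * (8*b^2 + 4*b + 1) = 56*b^5 + 20*b^4 - 45*b^3 - 41*b^2 - 14*b - 2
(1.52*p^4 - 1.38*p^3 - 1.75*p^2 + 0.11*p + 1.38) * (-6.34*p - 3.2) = -9.6368*p^5 + 3.8852*p^4 + 15.511*p^3 + 4.9026*p^2 - 9.1012*p - 4.416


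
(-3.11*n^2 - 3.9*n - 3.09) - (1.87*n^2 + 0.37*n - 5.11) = -4.98*n^2 - 4.27*n + 2.02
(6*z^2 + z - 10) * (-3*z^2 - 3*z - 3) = -18*z^4 - 21*z^3 + 9*z^2 + 27*z + 30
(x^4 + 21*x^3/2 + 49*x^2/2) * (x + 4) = x^5 + 29*x^4/2 + 133*x^3/2 + 98*x^2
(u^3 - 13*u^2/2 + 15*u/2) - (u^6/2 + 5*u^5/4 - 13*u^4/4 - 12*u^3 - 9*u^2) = -u^6/2 - 5*u^5/4 + 13*u^4/4 + 13*u^3 + 5*u^2/2 + 15*u/2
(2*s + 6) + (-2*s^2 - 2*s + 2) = 8 - 2*s^2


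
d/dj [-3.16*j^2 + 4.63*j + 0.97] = 4.63 - 6.32*j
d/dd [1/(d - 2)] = -1/(d - 2)^2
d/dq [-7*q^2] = -14*q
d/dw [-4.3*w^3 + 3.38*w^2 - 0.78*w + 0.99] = -12.9*w^2 + 6.76*w - 0.78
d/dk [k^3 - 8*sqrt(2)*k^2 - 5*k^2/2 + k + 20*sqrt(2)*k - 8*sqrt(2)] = 3*k^2 - 16*sqrt(2)*k - 5*k + 1 + 20*sqrt(2)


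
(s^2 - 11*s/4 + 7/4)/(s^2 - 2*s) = (4*s^2 - 11*s + 7)/(4*s*(s - 2))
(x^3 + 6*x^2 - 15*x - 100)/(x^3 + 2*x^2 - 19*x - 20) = (x + 5)/(x + 1)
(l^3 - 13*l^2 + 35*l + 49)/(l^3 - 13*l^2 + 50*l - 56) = (l^2 - 6*l - 7)/(l^2 - 6*l + 8)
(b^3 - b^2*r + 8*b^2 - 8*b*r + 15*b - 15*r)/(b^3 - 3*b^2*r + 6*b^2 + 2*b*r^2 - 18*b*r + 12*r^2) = (-b^2 - 8*b - 15)/(-b^2 + 2*b*r - 6*b + 12*r)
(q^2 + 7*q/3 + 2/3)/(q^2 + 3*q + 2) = (q + 1/3)/(q + 1)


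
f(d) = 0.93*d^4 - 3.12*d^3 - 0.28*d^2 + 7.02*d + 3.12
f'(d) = 3.72*d^3 - 9.36*d^2 - 0.56*d + 7.02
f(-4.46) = 611.02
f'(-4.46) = -506.69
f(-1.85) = 19.82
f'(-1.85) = -47.53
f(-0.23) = 1.53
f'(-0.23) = 6.61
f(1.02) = 7.68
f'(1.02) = 0.66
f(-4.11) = 451.52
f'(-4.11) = -407.06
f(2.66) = 7.65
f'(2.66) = 9.32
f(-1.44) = 5.75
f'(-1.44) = -22.69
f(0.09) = 3.75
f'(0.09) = 6.90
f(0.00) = 3.12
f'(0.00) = 7.02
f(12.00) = 13940.16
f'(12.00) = 5080.62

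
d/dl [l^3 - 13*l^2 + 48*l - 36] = 3*l^2 - 26*l + 48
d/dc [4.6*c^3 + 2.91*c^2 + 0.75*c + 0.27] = 13.8*c^2 + 5.82*c + 0.75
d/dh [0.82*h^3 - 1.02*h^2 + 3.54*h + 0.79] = 2.46*h^2 - 2.04*h + 3.54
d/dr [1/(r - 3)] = -1/(r - 3)^2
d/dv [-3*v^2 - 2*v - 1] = -6*v - 2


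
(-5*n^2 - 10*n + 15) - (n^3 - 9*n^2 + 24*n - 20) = -n^3 + 4*n^2 - 34*n + 35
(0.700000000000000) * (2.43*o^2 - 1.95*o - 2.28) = 1.701*o^2 - 1.365*o - 1.596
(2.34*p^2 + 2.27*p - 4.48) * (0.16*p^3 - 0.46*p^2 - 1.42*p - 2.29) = 0.3744*p^5 - 0.7132*p^4 - 5.0838*p^3 - 6.5212*p^2 + 1.1633*p + 10.2592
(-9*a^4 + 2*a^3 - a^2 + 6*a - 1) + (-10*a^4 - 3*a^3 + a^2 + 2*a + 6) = -19*a^4 - a^3 + 8*a + 5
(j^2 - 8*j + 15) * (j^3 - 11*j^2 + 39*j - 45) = j^5 - 19*j^4 + 142*j^3 - 522*j^2 + 945*j - 675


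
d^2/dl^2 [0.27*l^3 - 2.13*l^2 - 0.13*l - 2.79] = 1.62*l - 4.26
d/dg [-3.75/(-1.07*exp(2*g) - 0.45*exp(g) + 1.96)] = (-8.025*exp(g) - 1.6875)*exp(g)/(1.07*exp(2*g) + 0.45*exp(g) - 1.96)^2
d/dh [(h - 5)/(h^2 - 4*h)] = (-h^2 + 10*h - 20)/(h^2*(h^2 - 8*h + 16))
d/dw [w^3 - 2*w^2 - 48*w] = 3*w^2 - 4*w - 48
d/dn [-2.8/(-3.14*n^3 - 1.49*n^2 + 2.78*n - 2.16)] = (-26.376*n^2 - 8.344*n + 7.784)/(3.14*n^3 + 1.49*n^2 - 2.78*n + 2.16)^2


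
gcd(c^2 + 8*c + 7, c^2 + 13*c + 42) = c + 7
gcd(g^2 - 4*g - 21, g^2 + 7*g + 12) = g + 3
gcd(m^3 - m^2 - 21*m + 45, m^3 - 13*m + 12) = m - 3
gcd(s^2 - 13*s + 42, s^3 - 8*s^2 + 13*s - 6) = s - 6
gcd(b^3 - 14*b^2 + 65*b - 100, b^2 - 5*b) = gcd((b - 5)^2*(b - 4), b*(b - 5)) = b - 5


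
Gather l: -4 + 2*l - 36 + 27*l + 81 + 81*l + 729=110*l + 770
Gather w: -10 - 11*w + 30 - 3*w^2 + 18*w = -3*w^2 + 7*w + 20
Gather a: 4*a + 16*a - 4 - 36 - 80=20*a - 120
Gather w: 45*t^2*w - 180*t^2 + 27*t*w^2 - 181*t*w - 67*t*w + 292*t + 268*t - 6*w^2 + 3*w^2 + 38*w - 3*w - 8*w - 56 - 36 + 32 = -180*t^2 + 560*t + w^2*(27*t - 3) + w*(45*t^2 - 248*t + 27) - 60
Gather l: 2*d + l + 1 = 2*d + l + 1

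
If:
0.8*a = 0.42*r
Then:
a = 0.525*r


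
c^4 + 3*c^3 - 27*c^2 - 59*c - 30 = (c - 5)*(c + 6)*(-I*c - I)*(I*c + I)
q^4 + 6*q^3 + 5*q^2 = q^2*(q + 1)*(q + 5)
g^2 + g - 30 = (g - 5)*(g + 6)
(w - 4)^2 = w^2 - 8*w + 16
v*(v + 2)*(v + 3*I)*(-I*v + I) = -I*v^4 + 3*v^3 - I*v^3 + 3*v^2 + 2*I*v^2 - 6*v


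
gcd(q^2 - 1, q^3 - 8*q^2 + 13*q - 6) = q - 1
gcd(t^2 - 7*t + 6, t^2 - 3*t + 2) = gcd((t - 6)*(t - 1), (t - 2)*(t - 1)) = t - 1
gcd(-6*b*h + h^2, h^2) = h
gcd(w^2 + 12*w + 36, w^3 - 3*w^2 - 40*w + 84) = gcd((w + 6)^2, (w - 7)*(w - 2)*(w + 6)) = w + 6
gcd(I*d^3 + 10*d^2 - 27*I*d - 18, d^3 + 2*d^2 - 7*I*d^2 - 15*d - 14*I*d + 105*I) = 1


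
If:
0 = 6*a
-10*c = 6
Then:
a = 0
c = -3/5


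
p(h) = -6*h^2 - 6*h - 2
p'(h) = -12*h - 6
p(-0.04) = -1.77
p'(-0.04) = -5.52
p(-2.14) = -16.64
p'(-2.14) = 19.68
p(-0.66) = -0.65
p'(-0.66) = 1.92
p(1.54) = -25.47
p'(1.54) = -24.48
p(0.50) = -6.50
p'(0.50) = -12.00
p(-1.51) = -6.62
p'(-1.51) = 12.12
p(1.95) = -36.52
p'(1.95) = -29.40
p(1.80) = -32.24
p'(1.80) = -27.60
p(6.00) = -254.00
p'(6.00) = -78.00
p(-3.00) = -38.00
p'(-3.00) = 30.00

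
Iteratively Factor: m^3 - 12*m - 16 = (m + 2)*(m^2 - 2*m - 8) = (m - 4)*(m + 2)*(m + 2)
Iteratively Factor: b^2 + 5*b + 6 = (b + 3)*(b + 2)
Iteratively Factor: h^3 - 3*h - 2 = (h + 1)*(h^2 - h - 2) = (h - 2)*(h + 1)*(h + 1)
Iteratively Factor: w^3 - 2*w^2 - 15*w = (w + 3)*(w^2 - 5*w) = w*(w + 3)*(w - 5)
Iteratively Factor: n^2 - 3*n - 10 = (n - 5)*(n + 2)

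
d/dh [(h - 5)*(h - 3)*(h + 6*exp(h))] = 6*h^2*exp(h) + 3*h^2 - 36*h*exp(h) - 16*h + 42*exp(h) + 15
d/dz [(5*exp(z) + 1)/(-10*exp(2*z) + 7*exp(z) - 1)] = ((5*exp(z) + 1)*(20*exp(z) - 7) - 50*exp(2*z) + 35*exp(z) - 5)*exp(z)/(10*exp(2*z) - 7*exp(z) + 1)^2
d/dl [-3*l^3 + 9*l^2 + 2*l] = -9*l^2 + 18*l + 2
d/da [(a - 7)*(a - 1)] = 2*a - 8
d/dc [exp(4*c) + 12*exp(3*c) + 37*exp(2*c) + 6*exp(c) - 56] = (4*exp(3*c) + 36*exp(2*c) + 74*exp(c) + 6)*exp(c)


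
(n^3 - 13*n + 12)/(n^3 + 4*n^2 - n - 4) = (n - 3)/(n + 1)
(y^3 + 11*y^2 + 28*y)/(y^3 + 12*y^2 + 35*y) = (y + 4)/(y + 5)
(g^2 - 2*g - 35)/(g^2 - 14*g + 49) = (g + 5)/(g - 7)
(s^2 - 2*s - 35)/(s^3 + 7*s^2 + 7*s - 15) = (s - 7)/(s^2 + 2*s - 3)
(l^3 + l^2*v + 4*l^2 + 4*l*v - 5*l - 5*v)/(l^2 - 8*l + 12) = (l^3 + l^2*v + 4*l^2 + 4*l*v - 5*l - 5*v)/(l^2 - 8*l + 12)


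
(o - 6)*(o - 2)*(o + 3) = o^3 - 5*o^2 - 12*o + 36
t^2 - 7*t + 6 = (t - 6)*(t - 1)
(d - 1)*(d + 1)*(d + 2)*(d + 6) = d^4 + 8*d^3 + 11*d^2 - 8*d - 12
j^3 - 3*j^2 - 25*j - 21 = (j - 7)*(j + 1)*(j + 3)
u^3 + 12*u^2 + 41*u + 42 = (u + 2)*(u + 3)*(u + 7)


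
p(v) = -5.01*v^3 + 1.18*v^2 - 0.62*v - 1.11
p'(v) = -15.03*v^2 + 2.36*v - 0.62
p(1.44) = -14.52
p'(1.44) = -28.39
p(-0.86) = 3.48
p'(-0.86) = -13.77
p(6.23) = -1170.61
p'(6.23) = -569.28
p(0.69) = -2.62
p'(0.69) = -6.15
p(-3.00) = 146.64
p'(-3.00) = -142.97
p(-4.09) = 363.94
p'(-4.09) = -261.70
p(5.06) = -623.10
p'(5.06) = -373.50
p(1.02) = -5.83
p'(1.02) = -13.85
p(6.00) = -1044.51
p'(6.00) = -527.54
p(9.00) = -3563.40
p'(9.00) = -1196.81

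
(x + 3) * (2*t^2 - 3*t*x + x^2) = 2*t^2*x + 6*t^2 - 3*t*x^2 - 9*t*x + x^3 + 3*x^2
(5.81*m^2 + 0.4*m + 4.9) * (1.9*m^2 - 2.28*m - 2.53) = 11.039*m^4 - 12.4868*m^3 - 6.3013*m^2 - 12.184*m - 12.397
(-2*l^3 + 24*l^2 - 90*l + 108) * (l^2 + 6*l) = -2*l^5 + 12*l^4 + 54*l^3 - 432*l^2 + 648*l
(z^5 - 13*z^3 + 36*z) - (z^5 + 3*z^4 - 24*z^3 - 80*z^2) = -3*z^4 + 11*z^3 + 80*z^2 + 36*z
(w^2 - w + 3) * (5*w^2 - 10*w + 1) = 5*w^4 - 15*w^3 + 26*w^2 - 31*w + 3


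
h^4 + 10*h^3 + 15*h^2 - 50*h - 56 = (h - 2)*(h + 1)*(h + 4)*(h + 7)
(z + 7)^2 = z^2 + 14*z + 49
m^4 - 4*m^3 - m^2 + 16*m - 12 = (m - 3)*(m - 2)*(m - 1)*(m + 2)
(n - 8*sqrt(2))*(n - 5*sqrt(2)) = n^2 - 13*sqrt(2)*n + 80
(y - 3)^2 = y^2 - 6*y + 9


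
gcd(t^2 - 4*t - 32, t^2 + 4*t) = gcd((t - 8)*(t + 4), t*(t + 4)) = t + 4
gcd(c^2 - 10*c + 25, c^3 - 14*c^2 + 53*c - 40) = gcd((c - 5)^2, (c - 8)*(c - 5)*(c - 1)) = c - 5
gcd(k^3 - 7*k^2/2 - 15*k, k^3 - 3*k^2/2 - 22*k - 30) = k^2 - 7*k/2 - 15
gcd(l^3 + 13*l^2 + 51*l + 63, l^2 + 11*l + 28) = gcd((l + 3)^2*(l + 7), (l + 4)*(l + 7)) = l + 7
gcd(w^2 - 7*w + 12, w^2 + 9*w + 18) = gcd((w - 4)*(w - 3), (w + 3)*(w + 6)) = 1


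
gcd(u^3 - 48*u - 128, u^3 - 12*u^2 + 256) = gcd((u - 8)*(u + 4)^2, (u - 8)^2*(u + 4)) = u^2 - 4*u - 32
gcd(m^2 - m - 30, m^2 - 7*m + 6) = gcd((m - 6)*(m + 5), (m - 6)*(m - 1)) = m - 6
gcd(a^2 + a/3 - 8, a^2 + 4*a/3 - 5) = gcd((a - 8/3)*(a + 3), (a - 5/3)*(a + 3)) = a + 3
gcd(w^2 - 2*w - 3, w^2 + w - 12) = w - 3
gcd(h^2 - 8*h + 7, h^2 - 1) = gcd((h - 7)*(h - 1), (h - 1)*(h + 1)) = h - 1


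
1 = 1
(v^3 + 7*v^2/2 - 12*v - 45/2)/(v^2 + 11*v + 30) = (2*v^2 - 3*v - 9)/(2*(v + 6))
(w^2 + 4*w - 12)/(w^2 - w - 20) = (-w^2 - 4*w + 12)/(-w^2 + w + 20)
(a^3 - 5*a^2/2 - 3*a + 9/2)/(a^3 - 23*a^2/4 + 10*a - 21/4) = 2*(2*a + 3)/(4*a - 7)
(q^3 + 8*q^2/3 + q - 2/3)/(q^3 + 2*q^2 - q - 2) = (q - 1/3)/(q - 1)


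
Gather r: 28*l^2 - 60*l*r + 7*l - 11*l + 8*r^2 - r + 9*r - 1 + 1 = 28*l^2 - 4*l + 8*r^2 + r*(8 - 60*l)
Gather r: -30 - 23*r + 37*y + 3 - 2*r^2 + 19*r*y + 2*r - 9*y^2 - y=-2*r^2 + r*(19*y - 21) - 9*y^2 + 36*y - 27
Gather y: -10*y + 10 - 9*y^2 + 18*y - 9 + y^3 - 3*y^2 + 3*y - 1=y^3 - 12*y^2 + 11*y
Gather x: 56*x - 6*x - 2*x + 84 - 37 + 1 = 48*x + 48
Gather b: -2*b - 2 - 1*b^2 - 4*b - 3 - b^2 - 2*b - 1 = -2*b^2 - 8*b - 6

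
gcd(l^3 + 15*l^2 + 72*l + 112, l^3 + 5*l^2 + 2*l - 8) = l + 4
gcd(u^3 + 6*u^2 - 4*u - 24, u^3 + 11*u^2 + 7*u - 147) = 1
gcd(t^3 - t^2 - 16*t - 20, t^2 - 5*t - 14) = t + 2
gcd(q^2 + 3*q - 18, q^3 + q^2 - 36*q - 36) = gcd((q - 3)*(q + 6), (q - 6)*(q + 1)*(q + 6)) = q + 6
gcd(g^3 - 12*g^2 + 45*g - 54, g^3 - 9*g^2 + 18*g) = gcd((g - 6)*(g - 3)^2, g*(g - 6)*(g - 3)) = g^2 - 9*g + 18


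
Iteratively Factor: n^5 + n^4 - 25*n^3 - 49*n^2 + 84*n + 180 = (n - 5)*(n^4 + 6*n^3 + 5*n^2 - 24*n - 36) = (n - 5)*(n - 2)*(n^3 + 8*n^2 + 21*n + 18) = (n - 5)*(n - 2)*(n + 3)*(n^2 + 5*n + 6) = (n - 5)*(n - 2)*(n + 2)*(n + 3)*(n + 3)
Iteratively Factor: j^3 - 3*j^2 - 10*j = (j + 2)*(j^2 - 5*j) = j*(j + 2)*(j - 5)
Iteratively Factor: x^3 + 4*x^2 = (x)*(x^2 + 4*x) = x*(x + 4)*(x)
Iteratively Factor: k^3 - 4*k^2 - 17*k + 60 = (k - 5)*(k^2 + k - 12) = (k - 5)*(k + 4)*(k - 3)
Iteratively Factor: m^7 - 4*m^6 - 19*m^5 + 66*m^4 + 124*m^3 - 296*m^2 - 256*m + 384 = (m - 4)*(m^6 - 19*m^4 - 10*m^3 + 84*m^2 + 40*m - 96) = (m - 4)*(m + 2)*(m^5 - 2*m^4 - 15*m^3 + 20*m^2 + 44*m - 48) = (m - 4)*(m + 2)^2*(m^4 - 4*m^3 - 7*m^2 + 34*m - 24) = (m - 4)^2*(m + 2)^2*(m^3 - 7*m + 6) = (m - 4)^2*(m - 1)*(m + 2)^2*(m^2 + m - 6) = (m - 4)^2*(m - 2)*(m - 1)*(m + 2)^2*(m + 3)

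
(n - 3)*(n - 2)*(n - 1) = n^3 - 6*n^2 + 11*n - 6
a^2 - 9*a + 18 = (a - 6)*(a - 3)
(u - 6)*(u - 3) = u^2 - 9*u + 18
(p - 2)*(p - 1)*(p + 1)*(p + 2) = p^4 - 5*p^2 + 4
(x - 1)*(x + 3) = x^2 + 2*x - 3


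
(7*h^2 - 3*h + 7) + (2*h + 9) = 7*h^2 - h + 16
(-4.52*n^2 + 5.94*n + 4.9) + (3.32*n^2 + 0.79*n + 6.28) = -1.2*n^2 + 6.73*n + 11.18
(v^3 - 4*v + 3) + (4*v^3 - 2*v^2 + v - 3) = 5*v^3 - 2*v^2 - 3*v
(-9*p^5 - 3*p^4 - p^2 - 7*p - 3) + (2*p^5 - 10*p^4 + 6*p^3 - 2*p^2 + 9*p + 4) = -7*p^5 - 13*p^4 + 6*p^3 - 3*p^2 + 2*p + 1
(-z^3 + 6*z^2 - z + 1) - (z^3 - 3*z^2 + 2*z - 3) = -2*z^3 + 9*z^2 - 3*z + 4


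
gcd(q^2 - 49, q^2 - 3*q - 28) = q - 7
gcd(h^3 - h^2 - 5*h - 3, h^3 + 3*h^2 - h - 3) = h + 1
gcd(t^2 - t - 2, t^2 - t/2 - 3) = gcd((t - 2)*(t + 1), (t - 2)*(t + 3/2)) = t - 2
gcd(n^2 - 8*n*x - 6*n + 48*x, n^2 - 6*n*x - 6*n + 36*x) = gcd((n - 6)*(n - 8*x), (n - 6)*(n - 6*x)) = n - 6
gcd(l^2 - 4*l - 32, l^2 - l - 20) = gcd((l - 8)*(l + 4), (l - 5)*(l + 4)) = l + 4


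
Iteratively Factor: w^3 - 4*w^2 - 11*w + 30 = (w + 3)*(w^2 - 7*w + 10) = (w - 5)*(w + 3)*(w - 2)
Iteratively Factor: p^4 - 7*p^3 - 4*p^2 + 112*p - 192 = (p - 4)*(p^3 - 3*p^2 - 16*p + 48) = (p - 4)^2*(p^2 + p - 12) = (p - 4)^2*(p + 4)*(p - 3)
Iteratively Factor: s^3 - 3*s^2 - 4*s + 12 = (s - 3)*(s^2 - 4) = (s - 3)*(s + 2)*(s - 2)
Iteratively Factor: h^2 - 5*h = (h)*(h - 5)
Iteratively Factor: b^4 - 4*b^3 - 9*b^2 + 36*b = (b + 3)*(b^3 - 7*b^2 + 12*b) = (b - 4)*(b + 3)*(b^2 - 3*b) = (b - 4)*(b - 3)*(b + 3)*(b)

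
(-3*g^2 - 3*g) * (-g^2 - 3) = 3*g^4 + 3*g^3 + 9*g^2 + 9*g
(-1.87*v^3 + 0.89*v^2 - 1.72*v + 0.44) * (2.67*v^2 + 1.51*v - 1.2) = -4.9929*v^5 - 0.4474*v^4 - 1.0045*v^3 - 2.4904*v^2 + 2.7284*v - 0.528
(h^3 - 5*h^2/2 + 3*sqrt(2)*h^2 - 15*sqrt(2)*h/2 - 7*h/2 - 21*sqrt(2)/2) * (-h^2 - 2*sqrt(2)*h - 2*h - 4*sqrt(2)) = -h^5 - 5*sqrt(2)*h^4 + h^4/2 - 7*h^3/2 + 5*sqrt(2)*h^3/2 + 13*h^2 + 85*sqrt(2)*h^2/2 + 35*sqrt(2)*h + 102*h + 84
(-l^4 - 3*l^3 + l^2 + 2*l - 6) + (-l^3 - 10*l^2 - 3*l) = -l^4 - 4*l^3 - 9*l^2 - l - 6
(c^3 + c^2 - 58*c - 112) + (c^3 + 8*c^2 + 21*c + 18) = 2*c^3 + 9*c^2 - 37*c - 94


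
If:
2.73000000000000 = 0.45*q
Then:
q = 6.07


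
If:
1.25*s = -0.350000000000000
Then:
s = -0.28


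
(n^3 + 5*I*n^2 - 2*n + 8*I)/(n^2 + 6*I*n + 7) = (n^2 + 6*I*n - 8)/(n + 7*I)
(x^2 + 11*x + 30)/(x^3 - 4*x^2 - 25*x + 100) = (x + 6)/(x^2 - 9*x + 20)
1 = 1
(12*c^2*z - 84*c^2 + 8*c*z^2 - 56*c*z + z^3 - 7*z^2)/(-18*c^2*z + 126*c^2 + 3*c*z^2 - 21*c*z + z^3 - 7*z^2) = (2*c + z)/(-3*c + z)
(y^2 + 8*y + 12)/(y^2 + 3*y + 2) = (y + 6)/(y + 1)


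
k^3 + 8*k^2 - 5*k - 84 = (k - 3)*(k + 4)*(k + 7)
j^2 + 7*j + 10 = (j + 2)*(j + 5)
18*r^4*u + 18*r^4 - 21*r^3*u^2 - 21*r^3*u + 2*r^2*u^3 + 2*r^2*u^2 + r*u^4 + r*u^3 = (-3*r + u)*(-r + u)*(6*r + u)*(r*u + r)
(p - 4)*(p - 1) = p^2 - 5*p + 4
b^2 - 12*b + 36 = (b - 6)^2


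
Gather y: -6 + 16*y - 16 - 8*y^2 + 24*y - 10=-8*y^2 + 40*y - 32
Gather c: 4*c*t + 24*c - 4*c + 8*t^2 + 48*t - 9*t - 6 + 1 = c*(4*t + 20) + 8*t^2 + 39*t - 5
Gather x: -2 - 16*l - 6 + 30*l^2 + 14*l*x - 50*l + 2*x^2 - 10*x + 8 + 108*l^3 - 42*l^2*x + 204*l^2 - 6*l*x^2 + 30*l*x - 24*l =108*l^3 + 234*l^2 - 90*l + x^2*(2 - 6*l) + x*(-42*l^2 + 44*l - 10)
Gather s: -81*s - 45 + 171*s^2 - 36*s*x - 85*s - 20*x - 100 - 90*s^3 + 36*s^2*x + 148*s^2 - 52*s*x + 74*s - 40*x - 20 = -90*s^3 + s^2*(36*x + 319) + s*(-88*x - 92) - 60*x - 165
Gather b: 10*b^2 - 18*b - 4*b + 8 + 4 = 10*b^2 - 22*b + 12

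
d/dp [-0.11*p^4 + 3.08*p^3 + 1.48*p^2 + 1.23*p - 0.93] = -0.44*p^3 + 9.24*p^2 + 2.96*p + 1.23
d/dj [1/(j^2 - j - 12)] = (1 - 2*j)/(-j^2 + j + 12)^2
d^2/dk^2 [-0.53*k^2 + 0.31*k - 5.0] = -1.06000000000000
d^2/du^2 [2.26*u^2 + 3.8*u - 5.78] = 4.52000000000000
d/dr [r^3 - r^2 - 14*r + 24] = 3*r^2 - 2*r - 14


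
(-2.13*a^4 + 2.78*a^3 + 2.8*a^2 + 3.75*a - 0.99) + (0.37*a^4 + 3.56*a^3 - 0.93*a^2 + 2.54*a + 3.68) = -1.76*a^4 + 6.34*a^3 + 1.87*a^2 + 6.29*a + 2.69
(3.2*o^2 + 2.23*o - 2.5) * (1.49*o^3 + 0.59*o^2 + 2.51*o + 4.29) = 4.768*o^5 + 5.2107*o^4 + 5.6227*o^3 + 17.8503*o^2 + 3.2917*o - 10.725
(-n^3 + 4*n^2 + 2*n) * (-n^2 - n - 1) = n^5 - 3*n^4 - 5*n^3 - 6*n^2 - 2*n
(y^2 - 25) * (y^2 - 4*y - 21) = y^4 - 4*y^3 - 46*y^2 + 100*y + 525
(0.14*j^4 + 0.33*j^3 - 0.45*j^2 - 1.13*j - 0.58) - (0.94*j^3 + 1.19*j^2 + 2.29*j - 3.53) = 0.14*j^4 - 0.61*j^3 - 1.64*j^2 - 3.42*j + 2.95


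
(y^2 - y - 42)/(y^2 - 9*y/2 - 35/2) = 2*(y + 6)/(2*y + 5)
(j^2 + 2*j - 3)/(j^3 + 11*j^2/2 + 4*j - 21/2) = 2/(2*j + 7)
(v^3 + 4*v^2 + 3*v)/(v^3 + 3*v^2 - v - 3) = v/(v - 1)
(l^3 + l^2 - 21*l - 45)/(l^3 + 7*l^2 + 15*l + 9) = (l - 5)/(l + 1)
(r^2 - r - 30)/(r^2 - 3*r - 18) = (r + 5)/(r + 3)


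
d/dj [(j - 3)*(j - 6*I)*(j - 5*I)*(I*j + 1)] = 4*I*j^3 + j^2*(36 - 9*I) + j*(-72 - 82*I) - 30 + 123*I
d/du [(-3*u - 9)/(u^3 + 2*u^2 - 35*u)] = 3*(2*u^3 + 11*u^2 + 12*u - 105)/(u^2*(u^4 + 4*u^3 - 66*u^2 - 140*u + 1225))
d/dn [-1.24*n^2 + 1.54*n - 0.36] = 1.54 - 2.48*n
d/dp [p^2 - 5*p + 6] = 2*p - 5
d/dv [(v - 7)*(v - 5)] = 2*v - 12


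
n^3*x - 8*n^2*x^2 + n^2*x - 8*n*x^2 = n*(n - 8*x)*(n*x + x)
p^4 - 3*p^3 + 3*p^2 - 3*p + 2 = (p - 2)*(p + I)*(-I*p + I)*(I*p + 1)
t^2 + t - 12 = (t - 3)*(t + 4)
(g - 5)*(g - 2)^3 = g^4 - 11*g^3 + 42*g^2 - 68*g + 40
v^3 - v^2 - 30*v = v*(v - 6)*(v + 5)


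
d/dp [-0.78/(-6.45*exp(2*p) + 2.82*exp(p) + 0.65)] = (2.1996 - 10.062*exp(p))*exp(p)/(-6.45*exp(2*p) + 2.82*exp(p) + 0.65)^2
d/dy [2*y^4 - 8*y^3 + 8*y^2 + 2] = 8*y*(y^2 - 3*y + 2)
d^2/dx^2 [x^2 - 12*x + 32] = 2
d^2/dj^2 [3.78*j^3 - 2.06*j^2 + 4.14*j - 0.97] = 22.68*j - 4.12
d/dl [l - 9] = 1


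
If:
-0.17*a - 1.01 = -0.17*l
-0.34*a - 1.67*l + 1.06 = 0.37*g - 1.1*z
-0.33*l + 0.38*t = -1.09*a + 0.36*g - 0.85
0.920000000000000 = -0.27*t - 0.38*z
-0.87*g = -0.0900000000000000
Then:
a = -31.16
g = 0.10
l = -25.22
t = 65.34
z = -48.85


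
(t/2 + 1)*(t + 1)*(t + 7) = t^3/2 + 5*t^2 + 23*t/2 + 7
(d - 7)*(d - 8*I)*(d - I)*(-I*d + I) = -I*d^4 - 9*d^3 + 8*I*d^3 + 72*d^2 + I*d^2 - 63*d - 64*I*d + 56*I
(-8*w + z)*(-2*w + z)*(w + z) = 16*w^3 + 6*w^2*z - 9*w*z^2 + z^3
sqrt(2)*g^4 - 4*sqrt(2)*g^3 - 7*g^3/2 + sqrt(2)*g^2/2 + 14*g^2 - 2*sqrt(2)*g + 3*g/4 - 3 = (g - 4)*(g - 3*sqrt(2)/2)*(g - sqrt(2)/2)*(sqrt(2)*g + 1/2)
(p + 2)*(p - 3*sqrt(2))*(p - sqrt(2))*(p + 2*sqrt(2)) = p^4 - 2*sqrt(2)*p^3 + 2*p^3 - 10*p^2 - 4*sqrt(2)*p^2 - 20*p + 12*sqrt(2)*p + 24*sqrt(2)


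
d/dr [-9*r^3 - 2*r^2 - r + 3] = -27*r^2 - 4*r - 1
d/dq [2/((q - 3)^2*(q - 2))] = 2*((2 - q)*(q - 3) - 2*(q - 2)^2)/((q - 3)^3*(q - 2)^3)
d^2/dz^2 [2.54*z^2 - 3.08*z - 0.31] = 5.08000000000000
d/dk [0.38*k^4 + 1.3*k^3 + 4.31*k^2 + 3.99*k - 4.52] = 1.52*k^3 + 3.9*k^2 + 8.62*k + 3.99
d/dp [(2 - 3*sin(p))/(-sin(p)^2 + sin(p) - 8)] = (-3*sin(p)^2 + 4*sin(p) + 22)*cos(p)/(sin(p)^2 - sin(p) + 8)^2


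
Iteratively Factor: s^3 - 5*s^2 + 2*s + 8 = (s - 2)*(s^2 - 3*s - 4) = (s - 4)*(s - 2)*(s + 1)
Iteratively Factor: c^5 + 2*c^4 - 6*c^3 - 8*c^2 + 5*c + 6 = (c - 1)*(c^4 + 3*c^3 - 3*c^2 - 11*c - 6) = (c - 1)*(c + 3)*(c^3 - 3*c - 2) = (c - 1)*(c + 1)*(c + 3)*(c^2 - c - 2) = (c - 1)*(c + 1)^2*(c + 3)*(c - 2)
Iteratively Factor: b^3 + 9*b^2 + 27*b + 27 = (b + 3)*(b^2 + 6*b + 9) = (b + 3)^2*(b + 3)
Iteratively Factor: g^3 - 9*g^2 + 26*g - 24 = (g - 2)*(g^2 - 7*g + 12) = (g - 3)*(g - 2)*(g - 4)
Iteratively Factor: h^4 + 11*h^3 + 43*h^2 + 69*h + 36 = (h + 4)*(h^3 + 7*h^2 + 15*h + 9) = (h + 3)*(h + 4)*(h^2 + 4*h + 3) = (h + 3)^2*(h + 4)*(h + 1)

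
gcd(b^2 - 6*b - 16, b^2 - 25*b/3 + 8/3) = b - 8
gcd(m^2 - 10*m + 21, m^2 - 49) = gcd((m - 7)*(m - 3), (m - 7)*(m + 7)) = m - 7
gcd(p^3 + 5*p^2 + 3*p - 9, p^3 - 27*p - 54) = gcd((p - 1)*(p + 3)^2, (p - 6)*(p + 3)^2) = p^2 + 6*p + 9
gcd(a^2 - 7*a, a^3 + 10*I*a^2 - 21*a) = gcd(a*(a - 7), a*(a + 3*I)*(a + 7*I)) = a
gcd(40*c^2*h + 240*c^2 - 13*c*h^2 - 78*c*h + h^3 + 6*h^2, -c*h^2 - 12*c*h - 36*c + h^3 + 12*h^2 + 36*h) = h + 6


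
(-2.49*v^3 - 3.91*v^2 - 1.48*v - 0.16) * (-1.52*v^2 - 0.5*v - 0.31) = 3.7848*v^5 + 7.1882*v^4 + 4.9765*v^3 + 2.1953*v^2 + 0.5388*v + 0.0496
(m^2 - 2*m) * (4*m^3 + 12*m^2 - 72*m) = 4*m^5 + 4*m^4 - 96*m^3 + 144*m^2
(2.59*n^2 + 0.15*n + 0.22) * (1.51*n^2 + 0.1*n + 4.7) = 3.9109*n^4 + 0.4855*n^3 + 12.5202*n^2 + 0.727*n + 1.034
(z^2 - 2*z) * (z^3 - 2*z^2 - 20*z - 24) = z^5 - 4*z^4 - 16*z^3 + 16*z^2 + 48*z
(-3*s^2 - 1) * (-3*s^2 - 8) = 9*s^4 + 27*s^2 + 8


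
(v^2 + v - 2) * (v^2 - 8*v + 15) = v^4 - 7*v^3 + 5*v^2 + 31*v - 30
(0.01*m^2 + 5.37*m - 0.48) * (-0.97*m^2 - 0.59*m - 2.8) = -0.0097*m^4 - 5.2148*m^3 - 2.7307*m^2 - 14.7528*m + 1.344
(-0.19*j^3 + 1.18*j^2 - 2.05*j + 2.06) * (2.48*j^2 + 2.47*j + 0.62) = -0.4712*j^5 + 2.4571*j^4 - 2.2872*j^3 + 0.7769*j^2 + 3.8172*j + 1.2772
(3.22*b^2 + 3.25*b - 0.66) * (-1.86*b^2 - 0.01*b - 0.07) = -5.9892*b^4 - 6.0772*b^3 + 0.9697*b^2 - 0.2209*b + 0.0462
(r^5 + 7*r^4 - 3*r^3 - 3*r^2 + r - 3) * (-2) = -2*r^5 - 14*r^4 + 6*r^3 + 6*r^2 - 2*r + 6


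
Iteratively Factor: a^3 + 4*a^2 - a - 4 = (a + 4)*(a^2 - 1) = (a + 1)*(a + 4)*(a - 1)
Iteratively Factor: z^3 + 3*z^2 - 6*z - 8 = (z - 2)*(z^2 + 5*z + 4) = (z - 2)*(z + 1)*(z + 4)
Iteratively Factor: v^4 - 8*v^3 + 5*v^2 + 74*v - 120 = (v - 5)*(v^3 - 3*v^2 - 10*v + 24) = (v - 5)*(v - 2)*(v^2 - v - 12) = (v - 5)*(v - 4)*(v - 2)*(v + 3)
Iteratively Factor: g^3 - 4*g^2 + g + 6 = (g - 2)*(g^2 - 2*g - 3) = (g - 2)*(g + 1)*(g - 3)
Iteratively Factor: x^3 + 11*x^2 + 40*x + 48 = (x + 3)*(x^2 + 8*x + 16) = (x + 3)*(x + 4)*(x + 4)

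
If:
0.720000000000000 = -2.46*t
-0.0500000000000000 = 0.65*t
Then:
No Solution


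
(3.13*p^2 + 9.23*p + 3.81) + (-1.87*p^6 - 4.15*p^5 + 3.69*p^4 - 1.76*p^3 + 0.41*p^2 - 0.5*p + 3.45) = -1.87*p^6 - 4.15*p^5 + 3.69*p^4 - 1.76*p^3 + 3.54*p^2 + 8.73*p + 7.26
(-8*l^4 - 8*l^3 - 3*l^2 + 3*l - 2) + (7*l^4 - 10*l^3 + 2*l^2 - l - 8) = -l^4 - 18*l^3 - l^2 + 2*l - 10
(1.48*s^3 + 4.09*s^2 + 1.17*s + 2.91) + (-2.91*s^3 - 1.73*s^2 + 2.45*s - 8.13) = -1.43*s^3 + 2.36*s^2 + 3.62*s - 5.22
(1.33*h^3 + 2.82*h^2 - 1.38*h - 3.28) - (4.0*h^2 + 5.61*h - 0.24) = 1.33*h^3 - 1.18*h^2 - 6.99*h - 3.04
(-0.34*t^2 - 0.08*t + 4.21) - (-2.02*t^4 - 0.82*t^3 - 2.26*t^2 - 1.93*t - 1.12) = 2.02*t^4 + 0.82*t^3 + 1.92*t^2 + 1.85*t + 5.33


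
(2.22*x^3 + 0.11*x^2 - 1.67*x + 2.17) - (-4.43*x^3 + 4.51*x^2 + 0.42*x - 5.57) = 6.65*x^3 - 4.4*x^2 - 2.09*x + 7.74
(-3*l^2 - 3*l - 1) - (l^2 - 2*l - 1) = -4*l^2 - l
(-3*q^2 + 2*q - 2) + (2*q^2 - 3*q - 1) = -q^2 - q - 3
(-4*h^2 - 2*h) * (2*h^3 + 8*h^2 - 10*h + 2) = -8*h^5 - 36*h^4 + 24*h^3 + 12*h^2 - 4*h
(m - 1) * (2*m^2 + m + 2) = 2*m^3 - m^2 + m - 2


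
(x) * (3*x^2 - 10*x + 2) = 3*x^3 - 10*x^2 + 2*x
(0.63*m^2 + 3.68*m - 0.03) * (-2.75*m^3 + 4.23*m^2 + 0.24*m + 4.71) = -1.7325*m^5 - 7.4551*m^4 + 15.8001*m^3 + 3.7236*m^2 + 17.3256*m - 0.1413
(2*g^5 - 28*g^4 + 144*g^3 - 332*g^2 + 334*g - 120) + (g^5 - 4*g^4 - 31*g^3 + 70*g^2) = 3*g^5 - 32*g^4 + 113*g^3 - 262*g^2 + 334*g - 120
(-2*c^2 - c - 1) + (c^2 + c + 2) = 1 - c^2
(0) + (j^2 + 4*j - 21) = j^2 + 4*j - 21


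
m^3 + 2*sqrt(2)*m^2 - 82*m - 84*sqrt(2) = (m - 6*sqrt(2))*(m + sqrt(2))*(m + 7*sqrt(2))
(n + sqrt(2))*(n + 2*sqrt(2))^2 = n^3 + 5*sqrt(2)*n^2 + 16*n + 8*sqrt(2)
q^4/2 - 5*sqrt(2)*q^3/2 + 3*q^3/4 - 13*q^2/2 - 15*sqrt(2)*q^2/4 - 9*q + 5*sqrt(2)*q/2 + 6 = (q/2 + 1)*(q - 1/2)*(q - 6*sqrt(2))*(q + sqrt(2))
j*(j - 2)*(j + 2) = j^3 - 4*j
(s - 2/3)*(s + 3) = s^2 + 7*s/3 - 2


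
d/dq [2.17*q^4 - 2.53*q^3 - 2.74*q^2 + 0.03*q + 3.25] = 8.68*q^3 - 7.59*q^2 - 5.48*q + 0.03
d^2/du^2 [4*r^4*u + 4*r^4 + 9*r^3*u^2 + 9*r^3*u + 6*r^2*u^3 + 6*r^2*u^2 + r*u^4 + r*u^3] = 6*r*(3*r^2 + 6*r*u + 2*r + 2*u^2 + u)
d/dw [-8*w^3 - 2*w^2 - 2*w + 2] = -24*w^2 - 4*w - 2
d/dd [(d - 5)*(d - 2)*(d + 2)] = 3*d^2 - 10*d - 4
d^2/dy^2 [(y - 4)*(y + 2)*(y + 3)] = 6*y + 2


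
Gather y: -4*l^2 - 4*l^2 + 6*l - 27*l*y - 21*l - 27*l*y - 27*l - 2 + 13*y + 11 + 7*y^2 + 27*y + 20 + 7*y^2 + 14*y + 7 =-8*l^2 - 42*l + 14*y^2 + y*(54 - 54*l) + 36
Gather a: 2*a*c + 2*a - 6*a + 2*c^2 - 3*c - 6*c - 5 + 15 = a*(2*c - 4) + 2*c^2 - 9*c + 10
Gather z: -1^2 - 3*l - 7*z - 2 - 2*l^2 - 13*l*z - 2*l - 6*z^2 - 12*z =-2*l^2 - 5*l - 6*z^2 + z*(-13*l - 19) - 3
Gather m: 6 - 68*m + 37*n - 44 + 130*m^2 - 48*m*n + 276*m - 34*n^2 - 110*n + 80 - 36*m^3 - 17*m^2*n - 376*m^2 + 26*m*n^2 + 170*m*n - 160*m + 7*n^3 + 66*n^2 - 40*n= -36*m^3 + m^2*(-17*n - 246) + m*(26*n^2 + 122*n + 48) + 7*n^3 + 32*n^2 - 113*n + 42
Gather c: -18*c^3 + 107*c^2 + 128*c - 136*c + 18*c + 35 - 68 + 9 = -18*c^3 + 107*c^2 + 10*c - 24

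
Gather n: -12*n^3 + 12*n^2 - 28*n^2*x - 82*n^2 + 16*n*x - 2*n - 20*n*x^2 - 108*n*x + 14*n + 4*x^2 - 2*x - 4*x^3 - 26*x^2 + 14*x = -12*n^3 + n^2*(-28*x - 70) + n*(-20*x^2 - 92*x + 12) - 4*x^3 - 22*x^2 + 12*x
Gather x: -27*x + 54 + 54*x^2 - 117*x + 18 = 54*x^2 - 144*x + 72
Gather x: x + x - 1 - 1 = 2*x - 2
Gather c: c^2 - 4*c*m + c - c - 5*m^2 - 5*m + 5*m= c^2 - 4*c*m - 5*m^2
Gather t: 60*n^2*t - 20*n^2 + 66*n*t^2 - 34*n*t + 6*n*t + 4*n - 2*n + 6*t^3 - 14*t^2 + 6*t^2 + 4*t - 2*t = -20*n^2 + 2*n + 6*t^3 + t^2*(66*n - 8) + t*(60*n^2 - 28*n + 2)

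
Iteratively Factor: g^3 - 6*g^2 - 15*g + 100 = (g - 5)*(g^2 - g - 20) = (g - 5)*(g + 4)*(g - 5)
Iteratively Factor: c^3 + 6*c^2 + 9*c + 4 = (c + 1)*(c^2 + 5*c + 4) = (c + 1)*(c + 4)*(c + 1)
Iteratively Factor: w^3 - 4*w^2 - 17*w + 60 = (w - 5)*(w^2 + w - 12) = (w - 5)*(w + 4)*(w - 3)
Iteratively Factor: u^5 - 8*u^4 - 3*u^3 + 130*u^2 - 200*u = (u - 5)*(u^4 - 3*u^3 - 18*u^2 + 40*u) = (u - 5)*(u - 2)*(u^3 - u^2 - 20*u) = (u - 5)^2*(u - 2)*(u^2 + 4*u) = (u - 5)^2*(u - 2)*(u + 4)*(u)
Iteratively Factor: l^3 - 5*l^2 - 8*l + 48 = (l - 4)*(l^2 - l - 12) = (l - 4)*(l + 3)*(l - 4)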